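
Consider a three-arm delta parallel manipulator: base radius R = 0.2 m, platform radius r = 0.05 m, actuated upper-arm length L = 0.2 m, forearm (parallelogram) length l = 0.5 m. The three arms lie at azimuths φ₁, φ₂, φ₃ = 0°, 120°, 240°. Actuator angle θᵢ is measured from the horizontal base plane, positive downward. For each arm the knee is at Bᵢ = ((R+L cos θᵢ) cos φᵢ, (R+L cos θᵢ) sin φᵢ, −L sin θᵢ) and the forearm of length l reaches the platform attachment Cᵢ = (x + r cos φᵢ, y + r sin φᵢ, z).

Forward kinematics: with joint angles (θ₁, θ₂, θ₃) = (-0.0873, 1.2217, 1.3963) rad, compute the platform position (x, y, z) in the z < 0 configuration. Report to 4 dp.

(0.2720, 0.0399, -0.4750)

arm 1 at φ=0.0°: ρ1 = 0.3492;  S1 = (0.3492, 0.0000, 0.0174)
φ2=120.0°: virtual centre (-0.1092, 0.1891, -0.1879), radius l
φ3=240.0°: virtual centre (-0.0924, -0.1600, -0.1970), radius l
eliminate P² terms by subtracting sphere 1 from 2 and 3
[-0.9169 0.3783 -0.4107]·P = -0.0392;  [-0.8832 -0.3199 -0.4288]·P = -0.0494
det = 0.6275;  x = 0.0498+-0.4680z,  y = 0.0169+-0.0484z
quadratic in z: (1.2213)z²+(0.2438)z+(-0.1597)=0, √Δ=0.9164 → z ∈ {-0.4750, 0.2754}; z = -0.4750 (taking z<0)
x = 0.2720, y = 0.0399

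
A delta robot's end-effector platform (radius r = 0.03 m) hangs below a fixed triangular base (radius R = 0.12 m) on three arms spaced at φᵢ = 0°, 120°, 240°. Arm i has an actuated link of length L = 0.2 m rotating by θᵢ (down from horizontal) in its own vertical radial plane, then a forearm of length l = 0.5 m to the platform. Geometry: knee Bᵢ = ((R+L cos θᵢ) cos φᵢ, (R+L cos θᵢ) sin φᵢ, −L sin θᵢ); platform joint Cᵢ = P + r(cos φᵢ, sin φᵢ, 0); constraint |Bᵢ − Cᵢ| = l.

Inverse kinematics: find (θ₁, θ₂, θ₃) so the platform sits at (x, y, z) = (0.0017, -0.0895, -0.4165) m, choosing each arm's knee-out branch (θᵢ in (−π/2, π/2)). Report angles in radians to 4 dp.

arm 1 (φ=0.0°): x'=0.0017, y'=-0.0895
  A cos θ + B sin θ = C:  0.0883·cos θ + -0.4165·sin θ = 0.0518
  γ=atan2(-0.4165,0.0883)=-1.3619;  ψ=arccos(0.1217)=1.4488;  θ1=γ+ψ≈0.0869
φ2=120.0° → target in arm frame (-0.0784, 0.0433)
  e−x'=0.1684;  (l²−L²−(e−x')²−y'²−z²)/2L = 0.0158
  γ=atan2(-0.4165,0.1684)=-1.1867;  ψ=arccos(0.0351)=1.5357;  θ2=γ+ψ≈0.3490
arm 3 (φ=240.0°): x'=0.0767, y'=0.0462
  A cos θ + B sin θ = C:  0.0133·cos θ + -0.4165·sin θ = 0.0855
  √(A²+B²)=0.4167;  θ3 = -1.5388+1.3641 ≈ -0.1747

θ₁ = 0.0869, θ₂ = 0.3490, θ₃ = -0.1747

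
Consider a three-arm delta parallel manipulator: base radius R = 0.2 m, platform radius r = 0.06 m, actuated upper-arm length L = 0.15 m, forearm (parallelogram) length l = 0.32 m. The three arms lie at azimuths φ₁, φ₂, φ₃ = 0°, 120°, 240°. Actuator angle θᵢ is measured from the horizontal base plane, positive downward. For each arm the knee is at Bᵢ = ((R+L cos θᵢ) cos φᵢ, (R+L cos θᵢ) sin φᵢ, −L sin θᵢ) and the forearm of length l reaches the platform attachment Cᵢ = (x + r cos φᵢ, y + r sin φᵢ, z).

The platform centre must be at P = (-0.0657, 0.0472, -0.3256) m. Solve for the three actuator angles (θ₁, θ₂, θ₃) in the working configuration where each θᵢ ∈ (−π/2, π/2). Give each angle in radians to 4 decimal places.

θ₁ = 1.2214, θ₂ = 0.5235, θ₃ = 0.9595

rotate P by −φ1: (-0.0657, 0.0472, -0.3256)
  A=0.2057, B=-0.3256, C=(l²−L²−A²−y'²−z²)/(2L)=-0.2355
  √(A²+B²)=0.3851;  θ1 = -1.0074+2.2288 ≈ 1.2214
arm 2 (φ=120.0°): x'=0.0737, y'=0.0333
  A cos θ + B sin θ = C:  0.0663·cos θ + -0.3256·sin θ = -0.1054
  γ=atan2(-0.3256,0.0663)=-1.3700;  ψ=arccos(-0.3172)=1.8935;  θ2=γ+ψ≈0.5235
arm 3 (φ=240.0°): x'=-0.0080, y'=-0.0805
  A=0.1480, B=-0.3256, C=(l²−L²−A²−y'²−z²)/(2L)=-0.1817
  γ=atan2(-0.3256,0.1480)=-1.1441;  ψ=arccos(-0.5080)=2.1036;  θ3=γ+ψ≈0.9595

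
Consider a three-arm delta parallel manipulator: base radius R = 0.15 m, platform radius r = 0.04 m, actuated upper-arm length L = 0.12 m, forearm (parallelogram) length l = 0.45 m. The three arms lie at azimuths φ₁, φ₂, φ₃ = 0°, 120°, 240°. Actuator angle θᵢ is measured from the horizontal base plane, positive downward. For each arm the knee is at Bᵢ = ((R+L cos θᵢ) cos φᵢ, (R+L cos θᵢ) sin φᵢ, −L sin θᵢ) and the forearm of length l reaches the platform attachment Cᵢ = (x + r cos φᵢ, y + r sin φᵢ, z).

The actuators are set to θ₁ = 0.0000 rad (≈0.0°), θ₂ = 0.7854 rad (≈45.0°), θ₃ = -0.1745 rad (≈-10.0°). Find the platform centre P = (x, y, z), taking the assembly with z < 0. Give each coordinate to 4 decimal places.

φ1=0.0°: virtual centre (0.2300, 0.0000, 0.0000), radius l
O2 = (0.1949·cos120.0°, 0.1949·sin120.0°, -0.0849) = (-0.0974, 0.1687, -0.0849)
O3 = (0.2282·cos240.0°, 0.2282·sin240.0°, 0.0208) = (-0.1141, -0.1976, 0.0208)
subtract pairs → two planes through P
[-0.6549 0.3375 -0.1697]·P = -0.0077;  [-0.6882 -0.3952 0.0417]·P = -0.0004
det = 0.4911;  x = 0.0065+-0.1079z,  y = -0.0103+0.2934z
quadratic in z: (1.0977)z²+(0.0422)z+(-0.1524)=0, √Δ=0.8192 → z ∈ {-0.3924, 0.3539}; z = -0.3924 (taking z<0)
x = 0.0489, y = -0.1254

(0.0489, -0.1254, -0.3924)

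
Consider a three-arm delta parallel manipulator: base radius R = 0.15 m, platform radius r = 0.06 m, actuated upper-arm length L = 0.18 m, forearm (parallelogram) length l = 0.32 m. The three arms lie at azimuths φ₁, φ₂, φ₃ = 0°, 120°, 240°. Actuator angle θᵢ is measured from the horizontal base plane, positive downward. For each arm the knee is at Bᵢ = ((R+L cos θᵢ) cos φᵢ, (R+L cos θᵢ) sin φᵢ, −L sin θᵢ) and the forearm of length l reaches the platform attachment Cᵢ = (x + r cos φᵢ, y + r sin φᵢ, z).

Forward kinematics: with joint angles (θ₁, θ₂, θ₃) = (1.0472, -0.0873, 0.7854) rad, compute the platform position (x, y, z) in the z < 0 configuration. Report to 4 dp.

(-0.1019, 0.0971, -0.2721)

S1 = (0.1800·cos0.0°, 0.1800·sin0.0°, -0.1559) = (0.1800, 0.0000, -0.1559)
φ2=120.0°: virtual centre (-0.1347, 0.2332, 0.0157), radius l
S3 = (0.2173·cos240.0°, 0.2173·sin240.0°, -0.1273) = (-0.1086, -0.1882, -0.1273)
|S₂|²−|S₁|² = 0.0161;  |S₃|²−|S₁|² = 0.0067
linear system: -0.6293x+0.4665y = 0.0161−0.3432z; -0.5773x+-0.3763y = 0.0067−0.0572z
Cramer: x(z) = -0.0181+0.3079z;  y(z) = 0.0100-0.3203z
quadratic in z: (1.1974)z²+(0.1834)z+(-0.0387)=0, √Δ=0.4682 → z ∈ {-0.2721, 0.1189}; z = -0.2721 (taking z<0)
x = -0.1019, y = 0.0971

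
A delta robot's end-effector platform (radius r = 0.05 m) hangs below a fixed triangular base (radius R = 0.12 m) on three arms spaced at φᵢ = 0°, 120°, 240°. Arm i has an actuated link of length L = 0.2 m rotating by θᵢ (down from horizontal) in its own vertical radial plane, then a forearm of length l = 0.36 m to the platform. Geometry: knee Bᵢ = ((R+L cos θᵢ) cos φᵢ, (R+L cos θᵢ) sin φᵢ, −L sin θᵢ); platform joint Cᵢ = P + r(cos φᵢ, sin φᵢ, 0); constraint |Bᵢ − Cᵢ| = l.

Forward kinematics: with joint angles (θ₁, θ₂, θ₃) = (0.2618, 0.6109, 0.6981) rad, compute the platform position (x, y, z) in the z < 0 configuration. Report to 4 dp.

O1 = (0.2632·cos0.0°, 0.2632·sin0.0°, -0.0518) = (0.2632, 0.0000, -0.0518)
φ2=120.0°: virtual centre (-0.1169, 0.2025, -0.1147), radius l
φ3=240.0°: virtual centre (-0.1116, -0.1933, -0.1286), radius l
eliminate P² terms by subtracting sphere 1 from 2 and 3
plane₁₂: -0.7602x+0.4050y+-0.1259z = -0.0041
det = 0.5975;  x = 0.0065+-0.1856z,  y = 0.0020+-0.0374z
quadratic in z: (1.0358)z²+(0.1987)z+(-0.0610)=0, √Δ=0.5406 → z ∈ {-0.3568, 0.1650}; z = -0.3568 (taking z<0)
x = 0.0727, y = 0.0153

(0.0727, 0.0153, -0.3568)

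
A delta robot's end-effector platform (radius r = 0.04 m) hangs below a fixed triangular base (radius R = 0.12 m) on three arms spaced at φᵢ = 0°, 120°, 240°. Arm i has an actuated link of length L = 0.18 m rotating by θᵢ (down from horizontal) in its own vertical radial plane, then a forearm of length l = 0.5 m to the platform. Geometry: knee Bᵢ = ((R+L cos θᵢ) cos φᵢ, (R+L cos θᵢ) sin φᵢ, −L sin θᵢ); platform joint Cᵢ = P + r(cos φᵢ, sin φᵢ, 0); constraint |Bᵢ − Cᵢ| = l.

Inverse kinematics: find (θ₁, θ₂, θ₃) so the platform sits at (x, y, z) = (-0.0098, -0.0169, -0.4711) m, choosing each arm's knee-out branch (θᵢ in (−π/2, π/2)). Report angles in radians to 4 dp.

arm 1 (φ=0.0°): x'=-0.0098, y'=-0.0169
  A=0.0898, B=-0.4711, C=(l²−L²−A²−y'²−z²)/(2L)=-0.0352
  √(A²+B²)=0.4796;  θ1 = -1.3824+1.6443 ≈ 0.2619
arm 2 (φ=120.0°): x'=-0.0097, y'=0.0169
  A cos θ + B sin θ = C:  0.0897·cos θ + -0.4711·sin θ = -0.0352
  γ=atan2(-0.4711,0.0897)=-1.3826;  ψ=arccos(-0.0734)=1.6443;  θ2=γ+ψ≈0.2617
φ3=240.0° → target in arm frame (0.0195, 0.0000)
  A=0.0605, B=-0.4711, C=(l²−L²−A²−y'²−z²)/(2L)=-0.0222
  γ=atan2(-0.4711,0.0605)=-1.4431;  ψ=arccos(-0.0467)=1.6175;  θ3=γ+ψ≈0.1744

θ₁ = 0.2619, θ₂ = 0.2617, θ₃ = 0.1744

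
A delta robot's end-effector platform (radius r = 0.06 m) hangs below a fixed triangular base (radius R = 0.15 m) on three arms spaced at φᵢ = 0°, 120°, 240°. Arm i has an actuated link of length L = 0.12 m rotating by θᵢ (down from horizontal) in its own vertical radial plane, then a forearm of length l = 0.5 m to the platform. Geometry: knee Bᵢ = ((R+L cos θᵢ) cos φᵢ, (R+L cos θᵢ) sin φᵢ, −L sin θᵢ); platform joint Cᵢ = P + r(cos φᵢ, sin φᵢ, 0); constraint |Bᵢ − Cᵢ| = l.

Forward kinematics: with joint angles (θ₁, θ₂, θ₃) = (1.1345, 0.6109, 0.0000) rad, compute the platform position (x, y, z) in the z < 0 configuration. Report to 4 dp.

(-0.1693, -0.0979, -0.4887)

φ1=0.0°: virtual centre (0.1407, 0.0000, -0.1088), radius l
arm 2 at φ=120.0°: ρ2 = 0.1883;  S2 = (-0.0941, 0.1631, -0.0688)
φ3=240.0°: virtual centre (-0.1050, -0.1819, 0.0000), radius l
subtract pairs → two planes through P
[-0.4697 0.3261 0.0799]·P = 0.0086;  [-0.4914 -0.3637 0.2175]·P = 0.0125
Cramer: x(z) = -0.0217+0.3020z;  y(z) = -0.0050+0.1901z
sphere 1 gives Az²+Bz+C=0 with A=1.1273, B=0.1175, C=-0.2118;  B²−4AC=0.9687;  roots -0.4887, 0.3844;  negative root z = -0.4887
x = -0.1693, y = -0.0979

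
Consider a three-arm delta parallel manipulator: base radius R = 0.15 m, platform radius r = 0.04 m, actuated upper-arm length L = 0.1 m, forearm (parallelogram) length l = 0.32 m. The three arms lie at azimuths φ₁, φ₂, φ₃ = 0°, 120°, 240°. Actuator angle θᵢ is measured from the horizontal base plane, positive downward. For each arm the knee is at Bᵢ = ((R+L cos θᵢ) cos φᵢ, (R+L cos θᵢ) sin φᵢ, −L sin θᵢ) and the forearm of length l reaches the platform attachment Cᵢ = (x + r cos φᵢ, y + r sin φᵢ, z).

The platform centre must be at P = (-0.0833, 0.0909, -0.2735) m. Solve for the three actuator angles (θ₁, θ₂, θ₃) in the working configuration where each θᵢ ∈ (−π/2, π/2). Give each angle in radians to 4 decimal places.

arm 1 (φ=0.0°): x'=-0.0833, y'=0.0909
  A=0.1933, B=-0.2735, C=(l²−L²−A²−y'²−z²)/(2L)=-0.1401
  √(A²+B²)=0.3349;  θ1 = -0.9555+2.0026 ≈ 1.0470
φ2=120.0° → target in arm frame (0.1204, 0.0267)
  A cos θ + B sin θ = C:  -0.0104·cos θ + -0.2735·sin θ = 0.0839
  γ=atan2(-0.2735,-0.0104)=-1.6087;  ψ=arccos(0.3065)=1.2593;  θ2=γ+ψ≈-0.3494
arm 3 (φ=240.0°): x'=-0.0371, y'=-0.1176
  e−x'=0.1471;  (l²−L²−(e−x')²−y'²−z²)/2L = -0.0893
  θ3 = atan2(B,A) + arccos(C/0.3105) = 0.7851

θ₁ = 1.0470, θ₂ = -0.3494, θ₃ = 0.7851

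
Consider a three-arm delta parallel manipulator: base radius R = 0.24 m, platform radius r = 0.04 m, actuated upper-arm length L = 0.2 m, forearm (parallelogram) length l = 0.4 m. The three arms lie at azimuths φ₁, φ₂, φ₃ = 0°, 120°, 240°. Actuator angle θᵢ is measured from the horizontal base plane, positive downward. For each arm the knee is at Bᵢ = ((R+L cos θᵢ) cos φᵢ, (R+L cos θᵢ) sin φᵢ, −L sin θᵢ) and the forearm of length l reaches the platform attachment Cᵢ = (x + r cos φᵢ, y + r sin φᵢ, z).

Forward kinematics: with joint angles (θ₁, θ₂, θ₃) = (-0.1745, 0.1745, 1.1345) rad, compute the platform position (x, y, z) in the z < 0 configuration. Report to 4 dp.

arm 1 at φ=0.0°: (R−r)+L cos θ1 = 0.3970;  S1 = (0.3970, 0.0000, 0.0347)
arm 2 at φ=120.0°: (R−r)+L cos θ2 = 0.3970;  S2 = (-0.1985, 0.3438, -0.0347)
arm 3 at φ=240.0°: (R−r)+L cos θ3 = 0.2845;  S3 = (-0.1423, -0.2464, -0.1813)
|S₂|²−|S₁|² = 0.0000;  |S₃|²−|S₁|² = -0.0450
plane₁₂: -1.1909x+0.6876y+-0.1389z = 0.0000
det = 1.3284;  x = 0.0233+-0.2751z,  y = 0.0403+-0.2745z
sphere 1 gives Az²+Bz+C=0 with A=1.1510, B=0.1140, C=-0.0175;  B²−4AC=0.0937;  roots -0.1825, 0.0834;  negative root z = -0.1825
x = 0.0735, y = 0.0904

(0.0735, 0.0904, -0.1825)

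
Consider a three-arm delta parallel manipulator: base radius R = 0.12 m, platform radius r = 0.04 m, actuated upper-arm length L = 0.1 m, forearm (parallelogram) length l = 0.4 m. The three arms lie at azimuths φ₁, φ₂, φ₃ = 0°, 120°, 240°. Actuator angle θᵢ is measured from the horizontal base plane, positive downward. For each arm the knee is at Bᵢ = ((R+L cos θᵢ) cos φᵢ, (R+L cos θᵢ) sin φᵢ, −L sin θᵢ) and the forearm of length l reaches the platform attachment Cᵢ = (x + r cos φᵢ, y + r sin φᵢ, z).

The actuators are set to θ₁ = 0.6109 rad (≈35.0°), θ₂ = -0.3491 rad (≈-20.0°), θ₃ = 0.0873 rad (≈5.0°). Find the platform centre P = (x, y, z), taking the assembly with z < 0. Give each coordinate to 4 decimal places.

φ1=0.0°: virtual centre (0.1619, 0.0000, -0.0574), radius l
arm 2 at φ=120.0°: ρ2 = 0.1740;  S2 = (-0.0870, 0.1507, 0.0342)
φ3=240.0°: virtual centre (-0.0898, -0.1556, -0.0087), radius l
|S₂|²−|S₁|² = 0.0019;  |S₃|²−|S₁|² = 0.0028
linear system: -0.4978x+0.3013y = 0.0019−0.1831z; -0.5034x+-0.3111y = 0.0028−0.0973z
Cramer: x(z) = -0.0047+0.2815z;  y(z) = -0.0014-0.1428z
sphere 1 gives Az²+Bz+C=0 with A=1.0996, B=0.0213, C=-0.1289;  B²−4AC=0.5676;  roots -0.3523, 0.3329;  negative root z = -0.3523
x = -0.1039, y = 0.0489

(-0.1039, 0.0489, -0.3523)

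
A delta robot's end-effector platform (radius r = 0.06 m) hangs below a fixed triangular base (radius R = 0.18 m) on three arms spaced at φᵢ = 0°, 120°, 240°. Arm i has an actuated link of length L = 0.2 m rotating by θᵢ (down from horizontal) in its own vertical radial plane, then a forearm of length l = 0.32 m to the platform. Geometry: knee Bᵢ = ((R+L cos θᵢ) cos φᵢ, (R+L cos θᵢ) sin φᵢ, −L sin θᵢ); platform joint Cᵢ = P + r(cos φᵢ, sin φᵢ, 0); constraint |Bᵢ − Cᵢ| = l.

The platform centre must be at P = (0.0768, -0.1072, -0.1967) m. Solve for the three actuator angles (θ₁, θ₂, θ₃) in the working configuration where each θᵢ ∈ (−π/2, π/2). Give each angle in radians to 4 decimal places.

rotate P by −φ1: (0.0768, -0.1072, -0.1967)
  e−x'=0.0432;  (l²−L²−(e−x')²−y'²−z²)/2L = 0.0259
  γ=atan2(-0.1967,0.0432)=-1.3546;  ψ=arccos(0.1285)=1.4419;  θ1=γ+ψ≈0.0873
φ2=120.0° → target in arm frame (-0.1312, -0.0129)
  A cos θ + B sin θ = C:  0.2512·cos θ + -0.1967·sin θ = -0.0989
  θ2 = atan2(B,A) + arccos(C/0.3191) = 1.2218
φ3=240.0° → target in arm frame (0.0544, 0.1201)
  A=0.0656, B=-0.1967, C=(l²−L²−A²−y'²−z²)/(2L)=0.0125
  θ3 = atan2(B,A) + arccos(C/0.2073) = 0.2616

θ₁ = 0.0873, θ₂ = 1.2218, θ₃ = 0.2616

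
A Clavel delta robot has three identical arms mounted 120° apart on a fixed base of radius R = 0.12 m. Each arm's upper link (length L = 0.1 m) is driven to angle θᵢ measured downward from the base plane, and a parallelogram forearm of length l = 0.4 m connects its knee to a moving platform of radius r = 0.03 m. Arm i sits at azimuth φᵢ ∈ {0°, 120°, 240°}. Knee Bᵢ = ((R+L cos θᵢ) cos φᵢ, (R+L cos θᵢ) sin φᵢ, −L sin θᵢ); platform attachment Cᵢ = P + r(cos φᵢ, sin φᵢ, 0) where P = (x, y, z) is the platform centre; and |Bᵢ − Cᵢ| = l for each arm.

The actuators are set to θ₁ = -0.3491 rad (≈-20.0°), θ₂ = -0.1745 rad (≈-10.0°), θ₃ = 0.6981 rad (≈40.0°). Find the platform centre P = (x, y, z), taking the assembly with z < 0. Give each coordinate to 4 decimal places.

φ1=0.0°: virtual centre (0.1840, 0.0000, 0.0342), radius l
φ2=120.0°: virtual centre (-0.0942, 0.1632, 0.0174), radius l
arm 3 at φ=240.0°: ρ3 = 0.1666;  S3 = (-0.0833, -0.1443, -0.0643)
subtract pairs → two planes through P
linear system: -0.5564x+0.3265y = 0.0008−-0.0337z; -0.5345x+-0.2886y = -0.0031−-0.1970z
det = 0.3351;  x = 0.0023+-0.2209z,  y = 0.0065+-0.2733z
quadratic in z: (1.1235)z²+(0.0083)z+(-0.1258)=0, √Δ=0.7519 → z ∈ {-0.3383, 0.3310}; z = -0.3383 (taking z<0)
x = 0.0771, y = 0.0990

(0.0771, 0.0990, -0.3383)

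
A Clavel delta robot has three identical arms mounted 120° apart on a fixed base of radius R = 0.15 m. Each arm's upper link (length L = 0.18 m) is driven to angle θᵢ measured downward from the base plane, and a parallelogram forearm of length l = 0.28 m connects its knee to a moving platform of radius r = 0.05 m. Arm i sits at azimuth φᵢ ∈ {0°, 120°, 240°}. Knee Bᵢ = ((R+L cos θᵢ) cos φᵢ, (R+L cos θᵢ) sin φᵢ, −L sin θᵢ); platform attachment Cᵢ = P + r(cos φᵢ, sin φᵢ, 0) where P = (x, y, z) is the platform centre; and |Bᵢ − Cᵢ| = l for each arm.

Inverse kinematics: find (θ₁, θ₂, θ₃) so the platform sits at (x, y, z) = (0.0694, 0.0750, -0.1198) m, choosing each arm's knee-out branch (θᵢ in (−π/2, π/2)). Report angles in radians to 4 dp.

θ₁ = -0.3486, θ₂ = 0.1741, θ₃ = 1.1346

φ1=0.0° → target in arm frame (0.0694, 0.0750)
  A=0.0306, B=-0.1198, C=(l²−L²−A²−y'²−z²)/(2L)=0.0697
  γ=atan2(-0.1198,0.0306)=-1.3207;  ψ=arccos(0.5636)=0.9721;  θ1=γ+ψ≈-0.3486
rotate P by −φ2: (0.0303, -0.0976, -0.1198)
  A cos θ + B sin θ = C:  0.0697·cos θ + -0.1198·sin θ = 0.0479
  √(A²+B²)=0.1386;  θ2 = -1.0436+1.2177 ≈ 0.1741
φ3=240.0° → target in arm frame (-0.0997, 0.0226)
  e−x'=0.1997;  (l²−L²−(e−x')²−y'²−z²)/2L = -0.0242
  θ3 = atan2(B,A) + arccos(C/0.2328) = 1.1346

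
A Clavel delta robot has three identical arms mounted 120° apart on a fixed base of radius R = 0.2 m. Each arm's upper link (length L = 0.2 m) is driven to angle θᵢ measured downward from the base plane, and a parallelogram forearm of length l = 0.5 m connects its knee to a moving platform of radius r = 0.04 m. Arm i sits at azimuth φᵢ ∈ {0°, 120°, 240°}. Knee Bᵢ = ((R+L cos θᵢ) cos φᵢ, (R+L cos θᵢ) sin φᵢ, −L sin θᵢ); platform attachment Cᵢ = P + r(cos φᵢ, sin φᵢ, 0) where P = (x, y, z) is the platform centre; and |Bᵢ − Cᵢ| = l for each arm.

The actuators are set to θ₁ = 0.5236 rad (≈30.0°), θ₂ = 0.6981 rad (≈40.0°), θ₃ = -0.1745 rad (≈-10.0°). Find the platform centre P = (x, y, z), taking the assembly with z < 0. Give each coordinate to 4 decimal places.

(-0.0392, -0.1257, -0.4091)

φ1=0.0°: virtual centre (0.3332, 0.0000, -0.1000), radius l
arm 2 at φ=120.0°: (R−r)+L cos θ2 = 0.3132;  O2 = (-0.1566, 0.2713, -0.1286)
arm 3 at φ=240.0°: (R−r)+L cos θ3 = 0.3570;  O3 = (-0.1785, -0.3091, 0.0347)
subtract pairs → two planes through P
plane₁₂: -0.9796x+0.5425y+-0.0571z = -0.0064
Cramer: x(z) = -0.0001+0.0955z;  y(z) = -0.0121+0.2777z
into |P−O₁|² = l²: 1.0863z² + 0.1296z + -0.1287 = 0;  Δ = 0.5761;  z = -0.4091 or 0.2897 → z<0 root = -0.4091
x = -0.0392, y = -0.1257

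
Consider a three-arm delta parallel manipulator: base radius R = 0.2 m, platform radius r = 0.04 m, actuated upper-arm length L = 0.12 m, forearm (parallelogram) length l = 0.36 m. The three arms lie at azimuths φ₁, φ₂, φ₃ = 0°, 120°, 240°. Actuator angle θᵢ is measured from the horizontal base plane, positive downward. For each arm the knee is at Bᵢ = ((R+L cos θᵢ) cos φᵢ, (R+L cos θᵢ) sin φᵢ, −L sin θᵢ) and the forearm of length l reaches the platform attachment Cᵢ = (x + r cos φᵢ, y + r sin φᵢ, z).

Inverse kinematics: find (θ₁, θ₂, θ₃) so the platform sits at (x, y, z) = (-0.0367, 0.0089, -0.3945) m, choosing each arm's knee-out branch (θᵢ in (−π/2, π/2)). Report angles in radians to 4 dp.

φ1=0.0° → target in arm frame (-0.0367, 0.0089)
  e−x'=0.1967;  (l²−L²−(e−x')²−y'²−z²)/2L = -0.3300
  γ=atan2(-0.3945,0.1967)=-1.1083;  ψ=arccos(-0.7486)=2.4168;  θ1=γ+ψ≈1.3085
rotate P by −φ2: (0.0261, 0.0273, -0.3945)
  A cos θ + B sin θ = C:  0.1339·cos θ + -0.3945·sin θ = -0.2463
  θ2 = atan2(B,A) + arccos(C/0.4166) = 0.9599
φ3=240.0° → target in arm frame (0.0106, -0.0362)
  e−x'=0.1494;  (l²−L²−(e−x')²−y'²−z²)/2L = -0.2669
  γ=atan2(-0.3945,0.1494)=-1.2089;  ψ=arccos(-0.6327)=2.2558;  θ3=γ+ψ≈1.0469

θ₁ = 1.3085, θ₂ = 0.9599, θ₃ = 1.0469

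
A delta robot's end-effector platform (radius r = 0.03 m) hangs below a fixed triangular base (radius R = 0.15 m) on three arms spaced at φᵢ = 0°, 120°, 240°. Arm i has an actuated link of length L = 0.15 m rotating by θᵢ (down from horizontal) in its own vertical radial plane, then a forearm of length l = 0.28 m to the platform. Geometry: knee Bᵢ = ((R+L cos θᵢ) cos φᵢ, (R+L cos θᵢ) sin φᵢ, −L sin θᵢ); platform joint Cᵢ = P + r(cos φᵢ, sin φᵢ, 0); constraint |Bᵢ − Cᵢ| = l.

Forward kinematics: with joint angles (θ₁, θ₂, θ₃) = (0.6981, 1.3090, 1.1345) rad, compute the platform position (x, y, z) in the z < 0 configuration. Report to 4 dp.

φ1=0.0°: virtual centre (0.2349, 0.0000, -0.0964), radius l
φ2=120.0°: virtual centre (-0.0794, 0.1375, -0.1449), radius l
φ3=240.0°: virtual centre (-0.0917, -0.1588, -0.1359), radius l
subtract pairs → two planes through P
plane₁₂: -0.6286x+0.2751y+-0.0969z = -0.0183
det = 0.3794;  x = 0.0243+-0.1385z,  y = -0.0110+0.0359z
into |P−S₁|² = l²: 1.0205z² + 0.2504z + -0.0246 = 0;  Δ = 0.1632;  z = -0.3206 or 0.0752 → z<0 root = -0.3206
x = 0.0687, y = -0.0225

(0.0687, -0.0225, -0.3206)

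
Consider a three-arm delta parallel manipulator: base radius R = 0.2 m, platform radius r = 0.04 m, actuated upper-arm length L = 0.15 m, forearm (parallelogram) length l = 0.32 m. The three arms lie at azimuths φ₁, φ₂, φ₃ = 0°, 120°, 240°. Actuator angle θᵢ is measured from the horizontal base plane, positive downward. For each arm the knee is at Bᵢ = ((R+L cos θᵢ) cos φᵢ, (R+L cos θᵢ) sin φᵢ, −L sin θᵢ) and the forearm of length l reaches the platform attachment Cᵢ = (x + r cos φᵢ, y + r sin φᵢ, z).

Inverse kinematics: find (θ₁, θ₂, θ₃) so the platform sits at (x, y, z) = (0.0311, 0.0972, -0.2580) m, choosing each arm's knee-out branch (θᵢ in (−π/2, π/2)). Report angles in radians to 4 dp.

θ₁ = 0.6110, θ₂ = 0.3491, θ₃ = 1.3090

arm 1 (φ=0.0°): x'=0.0311, y'=0.0972
  e−x'=0.1289;  (l²−L²−(e−x')²−y'²−z²)/2L = -0.0424
  γ=atan2(-0.2580,0.1289)=-1.1075;  ψ=arccos(-0.1471)=1.7184;  θ1=γ+ψ≈0.6110
rotate P by −φ2: (0.0686, -0.0755, -0.2580)
  e−x'=0.0914;  (l²−L²−(e−x')²−y'²−z²)/2L = -0.0024
  √(A²+B²)=0.2737;  θ2 = -1.2304+1.5795 ≈ 0.3491
arm 3 (φ=240.0°): x'=-0.0997, y'=-0.0217
  A=0.2597, B=-0.2580, C=(l²−L²−A²−y'²−z²)/(2L)=-0.1820
  γ=atan2(-0.2580,0.2597)=-0.7821;  ψ=arccos(-0.4971)=2.0910;  θ3=γ+ψ≈1.3090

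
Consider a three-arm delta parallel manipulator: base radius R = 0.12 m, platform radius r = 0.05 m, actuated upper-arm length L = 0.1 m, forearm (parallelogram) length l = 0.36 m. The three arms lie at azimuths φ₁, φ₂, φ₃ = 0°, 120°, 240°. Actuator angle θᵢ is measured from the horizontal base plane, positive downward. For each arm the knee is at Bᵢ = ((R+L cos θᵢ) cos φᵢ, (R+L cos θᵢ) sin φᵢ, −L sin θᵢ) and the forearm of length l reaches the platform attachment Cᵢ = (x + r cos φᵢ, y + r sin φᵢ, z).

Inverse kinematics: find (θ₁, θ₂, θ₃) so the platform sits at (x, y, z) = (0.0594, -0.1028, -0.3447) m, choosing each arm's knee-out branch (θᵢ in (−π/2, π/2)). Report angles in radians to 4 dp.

arm 1 (φ=0.0°): x'=0.0594, y'=-0.1028
  e−x'=0.0106;  (l²−L²−(e−x')²−y'²−z²)/2L = -0.0495
  γ=atan2(-0.3447,0.0106)=-1.5401;  ψ=arccos(-0.1435)=1.7148;  θ1=γ+ψ≈0.1747
φ2=120.0° → target in arm frame (-0.1187, 0.0000)
  A=0.1887, B=-0.3447, C=(l²−L²−A²−y'²−z²)/(2L)=-0.1742
  √(A²+B²)=0.3930;  θ2 = -1.0699+2.0300 ≈ 0.9601
arm 3 (φ=240.0°): x'=0.0593, y'=0.1028
  A cos θ + B sin θ = C:  0.0107·cos θ + -0.3447·sin θ = -0.0495
  √(A²+B²)=0.3449;  θ3 = -1.5398+1.7150 ≈ 0.1751

θ₁ = 0.1747, θ₂ = 0.9601, θ₃ = 0.1751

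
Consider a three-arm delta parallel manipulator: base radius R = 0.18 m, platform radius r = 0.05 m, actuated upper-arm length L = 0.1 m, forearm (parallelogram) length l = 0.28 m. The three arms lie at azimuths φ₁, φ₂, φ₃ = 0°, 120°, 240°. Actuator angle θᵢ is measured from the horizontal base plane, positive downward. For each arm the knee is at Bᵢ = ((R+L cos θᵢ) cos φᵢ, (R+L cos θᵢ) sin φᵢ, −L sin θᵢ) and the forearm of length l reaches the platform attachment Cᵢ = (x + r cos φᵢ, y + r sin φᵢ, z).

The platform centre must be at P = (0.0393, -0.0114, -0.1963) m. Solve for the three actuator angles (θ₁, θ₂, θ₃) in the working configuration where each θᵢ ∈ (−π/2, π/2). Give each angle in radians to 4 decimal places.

θ₁ = -0.0877, θ₂ = 0.6109, θ₃ = 0.4362

φ1=0.0° → target in arm frame (0.0393, -0.0114)
  A cos θ + B sin θ = C:  0.0907·cos θ + -0.1963·sin θ = 0.1075
  θ1 = atan2(B,A) + arccos(C/0.2162) = -0.0877
φ2=120.0° → target in arm frame (-0.0295, -0.0283)
  e−x'=0.1595;  (l²−L²−(e−x')²−y'²−z²)/2L = 0.0181
  √(A²+B²)=0.2529;  θ2 = -0.8884+1.4993 ≈ 0.6109
rotate P by −φ3: (-0.0098, 0.0397, -0.1963)
  A cos θ + B sin θ = C:  0.1398·cos θ + -0.1963·sin θ = 0.0437
  γ=atan2(-0.1963,0.1398)=-0.9520;  ψ=arccos(0.1815)=1.3882;  θ3=γ+ψ≈0.4362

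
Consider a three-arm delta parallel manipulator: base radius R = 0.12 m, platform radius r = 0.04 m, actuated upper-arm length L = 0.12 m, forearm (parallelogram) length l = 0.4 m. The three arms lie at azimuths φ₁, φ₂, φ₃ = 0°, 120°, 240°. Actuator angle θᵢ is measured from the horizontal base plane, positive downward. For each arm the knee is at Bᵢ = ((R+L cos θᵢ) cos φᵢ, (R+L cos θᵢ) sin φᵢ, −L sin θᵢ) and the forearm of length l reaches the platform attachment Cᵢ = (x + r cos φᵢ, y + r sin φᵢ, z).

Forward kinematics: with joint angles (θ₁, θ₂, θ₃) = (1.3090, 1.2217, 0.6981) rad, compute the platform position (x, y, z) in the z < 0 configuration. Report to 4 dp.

O1 = (0.1111·cos0.0°, 0.1111·sin0.0°, -0.1159) = (0.1111, 0.0000, -0.1159)
arm 2 at φ=120.0°: ρ2 = 0.1210;  O2 = (-0.0605, 0.1048, -0.1128)
O3 = (0.1719·cos240.0°, 0.1719·sin240.0°, -0.0771) = (-0.0860, -0.1489, -0.0771)
eliminate P² terms by subtracting sphere 1 from 2 and 3
[-0.3432 0.2097 0.0063]·P = 0.0016;  [-0.3940 -0.2978 0.0776]·P = 0.0097
det = 0.1848;  x = -0.0136+0.0981z,  y = -0.0147+0.1306z
into |P−O₁|² = l²: 1.0267z² + 0.2035z + -0.1308 = 0;  Δ = 0.5786;  z = -0.4696 or 0.2713 → z<0 root = -0.4696
x = -0.0597, y = -0.0760

(-0.0597, -0.0760, -0.4696)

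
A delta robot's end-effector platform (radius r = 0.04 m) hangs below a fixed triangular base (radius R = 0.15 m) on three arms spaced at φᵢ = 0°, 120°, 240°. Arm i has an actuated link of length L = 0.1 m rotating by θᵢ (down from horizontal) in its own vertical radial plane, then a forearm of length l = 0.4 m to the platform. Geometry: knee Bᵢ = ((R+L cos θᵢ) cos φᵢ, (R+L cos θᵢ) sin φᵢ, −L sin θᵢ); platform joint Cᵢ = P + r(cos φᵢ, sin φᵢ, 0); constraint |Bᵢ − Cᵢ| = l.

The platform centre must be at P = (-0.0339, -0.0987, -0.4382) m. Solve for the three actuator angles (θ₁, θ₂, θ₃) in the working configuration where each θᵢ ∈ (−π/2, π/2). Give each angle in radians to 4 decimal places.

φ1=0.0° → target in arm frame (-0.0339, -0.0987)
  A cos θ + B sin θ = C:  0.1439·cos θ + -0.4382·sin θ = -0.3623
  γ=atan2(-0.4382,0.1439)=-1.2535;  ψ=arccos(-0.7856)=2.4745;  θ1=γ+ψ≈1.2210
rotate P by −φ2: (-0.0685, 0.0787, -0.4382)
  A cos θ + B sin θ = C:  0.1785·cos θ + -0.4382·sin θ = -0.4004
  γ=atan2(-0.4382,0.1785)=-1.1839;  ψ=arccos(-0.8463)=2.5797;  θ2=γ+ψ≈1.3958
arm 3 (φ=240.0°): x'=0.1024, y'=0.0200
  e−x'=0.0076;  (l²−L²−(e−x')²−y'²−z²)/2L = -0.2124
  γ=atan2(-0.4382,0.0076)=-1.5535;  ψ=arccos(-0.4846)=2.0767;  θ3=γ+ψ≈0.5232

θ₁ = 1.2210, θ₂ = 1.3958, θ₃ = 0.5232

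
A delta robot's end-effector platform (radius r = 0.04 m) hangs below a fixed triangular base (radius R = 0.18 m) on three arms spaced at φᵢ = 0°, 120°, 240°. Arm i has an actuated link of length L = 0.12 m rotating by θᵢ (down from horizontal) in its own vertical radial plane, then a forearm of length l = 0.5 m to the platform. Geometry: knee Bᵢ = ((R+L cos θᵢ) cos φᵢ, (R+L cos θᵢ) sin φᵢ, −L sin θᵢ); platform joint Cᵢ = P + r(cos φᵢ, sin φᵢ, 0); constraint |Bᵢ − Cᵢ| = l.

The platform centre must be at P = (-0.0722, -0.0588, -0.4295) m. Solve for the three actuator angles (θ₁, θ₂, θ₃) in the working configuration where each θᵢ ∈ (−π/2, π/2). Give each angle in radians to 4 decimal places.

θ₁ = 0.4359, θ₂ = 0.1744, θ₃ = -0.3493

arm 1 (φ=0.0°): x'=-0.0722, y'=-0.0588
  e−x'=0.2122;  (l²−L²−(e−x')²−y'²−z²)/2L = 0.0110
  θ1 = atan2(B,A) + arccos(C/0.4791) = 0.4359
arm 2 (φ=120.0°): x'=-0.0148, y'=0.0919
  A=0.1548, B=-0.4295, C=(l²−L²−A²−y'²−z²)/(2L)=0.0780
  γ=atan2(-0.4295,0.1548)=-1.2248;  ψ=arccos(0.1707)=1.3992;  θ2=γ+ψ≈0.1744
φ3=240.0° → target in arm frame (0.0870, -0.0331)
  A=0.0530, B=-0.4295, C=(l²−L²−A²−y'²−z²)/(2L)=0.1968
  γ=atan2(-0.4295,0.0530)=-1.4481;  ψ=arccos(0.4547)=1.0988;  θ3=γ+ψ≈-0.3493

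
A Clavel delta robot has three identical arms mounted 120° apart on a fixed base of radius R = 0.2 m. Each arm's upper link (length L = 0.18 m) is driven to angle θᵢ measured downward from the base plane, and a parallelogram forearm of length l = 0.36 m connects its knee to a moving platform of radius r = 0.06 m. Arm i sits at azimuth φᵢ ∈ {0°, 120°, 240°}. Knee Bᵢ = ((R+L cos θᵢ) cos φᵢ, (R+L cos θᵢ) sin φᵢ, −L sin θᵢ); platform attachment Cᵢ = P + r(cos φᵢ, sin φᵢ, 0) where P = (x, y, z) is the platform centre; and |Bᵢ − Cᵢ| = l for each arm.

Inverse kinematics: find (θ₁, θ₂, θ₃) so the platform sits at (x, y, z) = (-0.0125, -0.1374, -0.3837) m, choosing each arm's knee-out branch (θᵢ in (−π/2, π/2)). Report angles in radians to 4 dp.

θ₁ = 1.0471, θ₂ = 1.3962, θ₃ = 0.4366

φ1=0.0° → target in arm frame (-0.0125, -0.1374)
  A=0.1525, B=-0.3837, C=(l²−L²−A²−y'²−z²)/(2L)=-0.2560
  √(A²+B²)=0.4129;  θ1 = -1.1925+2.2396 ≈ 1.0471
rotate P by −φ2: (-0.1127, 0.0795, -0.3837)
  A cos θ + B sin θ = C:  0.2527·cos θ + -0.3837·sin θ = -0.3340
  √(A²+B²)=0.4595;  θ2 = -0.9883+2.3845 ≈ 1.3962
arm 3 (φ=240.0°): x'=0.1252, y'=0.0579
  A=0.0148, B=-0.3837, C=(l²−L²−A²−y'²−z²)/(2L)=-0.1489
  √(A²+B²)=0.3840;  θ3 = -1.5324+1.9689 ≈ 0.4366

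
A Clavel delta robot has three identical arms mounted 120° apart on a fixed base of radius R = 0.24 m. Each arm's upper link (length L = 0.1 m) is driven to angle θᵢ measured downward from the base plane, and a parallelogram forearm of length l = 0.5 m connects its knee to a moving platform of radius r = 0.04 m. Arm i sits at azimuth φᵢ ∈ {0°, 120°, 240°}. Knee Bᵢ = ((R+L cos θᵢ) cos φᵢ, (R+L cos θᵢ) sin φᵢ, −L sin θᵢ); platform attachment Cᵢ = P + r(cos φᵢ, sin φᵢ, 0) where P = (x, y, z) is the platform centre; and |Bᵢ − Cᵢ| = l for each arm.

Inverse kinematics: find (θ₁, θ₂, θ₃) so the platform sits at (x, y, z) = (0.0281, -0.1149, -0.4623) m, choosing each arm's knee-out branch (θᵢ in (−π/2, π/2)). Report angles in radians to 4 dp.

θ₁ = 0.5238, θ₂ = 1.3097, θ₃ = 0.1749

rotate P by −φ1: (0.0281, -0.1149, -0.4623)
  A cos θ + B sin θ = C:  0.1719·cos θ + -0.4623·sin θ = -0.0824
  θ1 = atan2(B,A) + arccos(C/0.4932) = 0.5238
rotate P by −φ2: (-0.1136, 0.0331, -0.4623)
  A cos θ + B sin θ = C:  0.3136·cos θ + -0.4623·sin θ = -0.3657
  θ2 = atan2(B,A) + arccos(C/0.5586) = 1.3097
rotate P by −φ3: (0.0855, 0.0818, -0.4623)
  A=0.1145, B=-0.4623, C=(l²−L²−A²−y'²−z²)/(2L)=0.0323
  √(A²+B²)=0.4763;  θ3 = -1.3279+1.5028 ≈ 0.1749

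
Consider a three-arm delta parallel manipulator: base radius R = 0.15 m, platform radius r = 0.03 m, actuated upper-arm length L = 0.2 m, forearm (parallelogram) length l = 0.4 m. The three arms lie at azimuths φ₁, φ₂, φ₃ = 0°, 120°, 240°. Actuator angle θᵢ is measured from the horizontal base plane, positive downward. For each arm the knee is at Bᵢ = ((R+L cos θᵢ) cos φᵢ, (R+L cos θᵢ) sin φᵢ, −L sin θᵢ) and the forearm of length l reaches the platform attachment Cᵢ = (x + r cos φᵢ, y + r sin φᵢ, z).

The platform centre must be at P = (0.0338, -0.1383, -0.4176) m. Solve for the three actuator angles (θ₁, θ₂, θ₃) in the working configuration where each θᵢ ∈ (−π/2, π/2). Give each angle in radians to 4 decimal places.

θ₁ = 0.6981, θ₂ = 1.2218, θ₃ = 0.4362

rotate P by −φ1: (0.0338, -0.1383, -0.4176)
  A=0.0862, B=-0.4176, C=(l²−L²−A²−y'²−z²)/(2L)=-0.2024
  θ1 = atan2(B,A) + arccos(C/0.4264) = 0.6981
φ2=120.0° → target in arm frame (-0.1367, 0.0399)
  e−x'=0.2567;  (l²−L²−(e−x')²−y'²−z²)/2L = -0.3047
  θ2 = atan2(B,A) + arccos(C/0.4902) = 1.2218
rotate P by −φ3: (0.1029, 0.0984, -0.4176)
  e−x'=0.0171;  (l²−L²−(e−x')²−y'²−z²)/2L = -0.1609
  γ=atan2(-0.4176,0.0171)=-1.5298;  ψ=arccos(-0.3850)=1.9660;  θ3=γ+ψ≈0.4362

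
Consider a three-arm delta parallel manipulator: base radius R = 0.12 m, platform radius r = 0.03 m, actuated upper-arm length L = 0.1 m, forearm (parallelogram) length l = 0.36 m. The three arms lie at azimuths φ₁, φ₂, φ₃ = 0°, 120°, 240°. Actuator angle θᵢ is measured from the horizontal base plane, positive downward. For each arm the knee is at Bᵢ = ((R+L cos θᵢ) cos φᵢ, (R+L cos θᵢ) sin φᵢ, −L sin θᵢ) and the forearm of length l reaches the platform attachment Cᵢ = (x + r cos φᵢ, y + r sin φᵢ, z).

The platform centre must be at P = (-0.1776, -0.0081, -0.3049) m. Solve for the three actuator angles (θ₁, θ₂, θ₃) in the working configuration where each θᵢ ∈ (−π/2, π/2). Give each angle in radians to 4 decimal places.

θ₁ = 1.3088, θ₂ = -0.0001, θ₃ = -0.0876

rotate P by −φ1: (-0.1776, -0.0081, -0.3049)
  A cos θ + B sin θ = C:  0.2676·cos θ + -0.3049·sin θ = -0.2252
  √(A²+B²)=0.4057;  θ1 = -0.8505+2.1593 ≈ 1.3088
φ2=120.0° → target in arm frame (0.0818, 0.1579)
  A cos θ + B sin θ = C:  0.0082·cos θ + -0.3049·sin θ = 0.0082
  θ2 = atan2(B,A) + arccos(C/0.3050) = -0.0001
arm 3 (φ=240.0°): x'=0.0958, y'=-0.1498
  A cos θ + B sin θ = C:  -0.0058·cos θ + -0.3049·sin θ = 0.0209
  θ3 = atan2(B,A) + arccos(C/0.3050) = -0.0876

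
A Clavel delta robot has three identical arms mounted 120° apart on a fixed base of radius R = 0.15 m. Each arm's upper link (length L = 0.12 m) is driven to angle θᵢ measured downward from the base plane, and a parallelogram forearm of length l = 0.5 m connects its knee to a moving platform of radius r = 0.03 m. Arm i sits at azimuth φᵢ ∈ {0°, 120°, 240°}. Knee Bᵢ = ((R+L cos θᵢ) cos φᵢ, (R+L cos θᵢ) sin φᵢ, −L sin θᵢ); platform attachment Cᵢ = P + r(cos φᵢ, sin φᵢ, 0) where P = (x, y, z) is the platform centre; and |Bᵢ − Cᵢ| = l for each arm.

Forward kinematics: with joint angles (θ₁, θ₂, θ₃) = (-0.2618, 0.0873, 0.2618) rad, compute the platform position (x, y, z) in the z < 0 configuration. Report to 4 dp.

(0.0634, 0.0232, -0.4377)

centre 1 = (0.2359·cos0.0°, 0.2359·sin0.0°, 0.0311) = (0.2359, 0.0000, 0.0311)
φ2=120.0°: virtual centre (-0.1198, 0.2075, -0.0105), radius l
φ3=240.0°: virtual centre (-0.1180, -0.2043, -0.0311), radius l
subtract pairs → two planes through P
plane₁₂: -0.7114x+0.4149y+-0.0830z = 0.0009
Cramer: x(z) = -0.0006-0.1463z;  y(z) = 0.0011-0.0507z
quadratic in z: (1.0240)z²+(0.0070)z+(-0.1931)=0, √Δ=0.8893 → z ∈ {-0.4377, 0.4309}; z = -0.4377 (taking z<0)
x = 0.0634, y = 0.0232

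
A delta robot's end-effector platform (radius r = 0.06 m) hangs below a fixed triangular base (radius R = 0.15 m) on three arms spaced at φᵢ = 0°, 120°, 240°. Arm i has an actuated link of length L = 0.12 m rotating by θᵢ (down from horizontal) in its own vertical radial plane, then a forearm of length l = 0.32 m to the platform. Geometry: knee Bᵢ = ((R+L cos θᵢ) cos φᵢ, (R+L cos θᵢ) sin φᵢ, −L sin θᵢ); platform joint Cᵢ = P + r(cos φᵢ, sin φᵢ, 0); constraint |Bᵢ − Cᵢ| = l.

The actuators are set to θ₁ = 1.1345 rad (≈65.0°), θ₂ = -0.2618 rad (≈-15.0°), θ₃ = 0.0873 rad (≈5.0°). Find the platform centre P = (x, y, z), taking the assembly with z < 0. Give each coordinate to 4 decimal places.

(-0.1458, 0.0285, -0.2484)

centre 1 = (0.1407·cos0.0°, 0.1407·sin0.0°, -0.1088) = (0.1407, 0.0000, -0.1088)
arm 2 at φ=120.0°: (R−r)+L cos θ2 = 0.2059;  centre 2 = (-0.1030, 0.1783, 0.0311)
φ3=240.0°: virtual centre (-0.1048, -0.1815, -0.0105), radius l
subtract pairs → two planes through P
linear system: -0.4873x+0.3566y = 0.0117−0.2796z; -0.4910x+-0.3629y = 0.0124−0.1966z
det = 0.3520;  x = -0.0247+0.4875z,  y = -0.0008+-0.1179z
sphere 1 gives Az²+Bz+C=0 with A=1.2516, B=0.0565, C=-0.0632;  B²−4AC=0.3197;  roots -0.2484, 0.2033;  negative root z = -0.2484
x = -0.1458, y = 0.0285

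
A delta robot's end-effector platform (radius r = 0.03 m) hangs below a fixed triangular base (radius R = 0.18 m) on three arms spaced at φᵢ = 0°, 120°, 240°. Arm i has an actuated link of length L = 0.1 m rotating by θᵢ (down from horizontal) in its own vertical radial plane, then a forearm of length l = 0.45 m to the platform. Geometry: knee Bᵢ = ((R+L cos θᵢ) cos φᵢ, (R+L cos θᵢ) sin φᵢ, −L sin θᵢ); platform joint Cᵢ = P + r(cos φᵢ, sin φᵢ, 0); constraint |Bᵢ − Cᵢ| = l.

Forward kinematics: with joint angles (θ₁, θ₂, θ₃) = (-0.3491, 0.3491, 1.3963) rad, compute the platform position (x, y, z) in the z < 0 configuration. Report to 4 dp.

O1 = (0.2440·cos0.0°, 0.2440·sin0.0°, 0.0342) = (0.2440, 0.0000, 0.0342)
O2 = (0.2440·cos120.0°, 0.2440·sin120.0°, -0.0342) = (-0.1220, 0.2113, -0.0342)
O3 = (0.1674·cos240.0°, 0.1674·sin240.0°, -0.0985) = (-0.0837, -0.1449, -0.0985)
subtract pairs → two planes through P
linear system: -0.7319x+0.4226y = 0.0000−-0.1368z; -0.6553x+-0.2899y = -0.0230−-0.2654z
Cramer: x(z) = 0.0199-0.3104z;  y(z) = 0.0344-0.2138z
sphere 1 gives Az²+Bz+C=0 with A=1.1421, B=0.0560, C=-0.1499;  B²−4AC=0.6880;  roots -0.3877, 0.3386;  negative root z = -0.3877
x = 0.1402, y = 0.1173

(0.1402, 0.1173, -0.3877)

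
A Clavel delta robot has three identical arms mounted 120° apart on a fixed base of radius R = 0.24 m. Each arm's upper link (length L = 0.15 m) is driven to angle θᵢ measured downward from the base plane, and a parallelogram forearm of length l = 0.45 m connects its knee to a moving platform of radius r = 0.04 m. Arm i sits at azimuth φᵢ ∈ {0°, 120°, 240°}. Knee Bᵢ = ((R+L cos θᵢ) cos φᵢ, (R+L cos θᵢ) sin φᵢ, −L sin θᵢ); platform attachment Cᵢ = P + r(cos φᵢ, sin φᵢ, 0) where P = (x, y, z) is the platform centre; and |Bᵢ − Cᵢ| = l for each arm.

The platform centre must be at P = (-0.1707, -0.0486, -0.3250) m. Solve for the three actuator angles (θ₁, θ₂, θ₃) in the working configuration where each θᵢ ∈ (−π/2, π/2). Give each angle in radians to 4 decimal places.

rotate P by −φ1: (-0.1707, -0.0486, -0.3250)
  A=0.3707, B=-0.3250, C=(l²−L²−A²−y'²−z²)/(2L)=-0.2180
  √(A²+B²)=0.4930;  θ1 = -0.7198+2.0289 ≈ 1.3091
φ2=120.0° → target in arm frame (0.0433, 0.1721)
  A cos θ + B sin θ = C:  0.1567·cos θ + -0.3250·sin θ = 0.0673
  γ=atan2(-0.3250,0.1567)=-1.1214;  ψ=arccos(0.1864)=1.3833;  θ2=γ+ψ≈0.2619
arm 3 (φ=240.0°): x'=0.1274, y'=-0.1235
  e−x'=0.0726;  (l²−L²−(e−x')²−y'²−z²)/2L = 0.1795
  √(A²+B²)=0.3330;  θ3 = -1.3511+1.0015 ≈ -0.3496

θ₁ = 1.3091, θ₂ = 0.2619, θ₃ = -0.3496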